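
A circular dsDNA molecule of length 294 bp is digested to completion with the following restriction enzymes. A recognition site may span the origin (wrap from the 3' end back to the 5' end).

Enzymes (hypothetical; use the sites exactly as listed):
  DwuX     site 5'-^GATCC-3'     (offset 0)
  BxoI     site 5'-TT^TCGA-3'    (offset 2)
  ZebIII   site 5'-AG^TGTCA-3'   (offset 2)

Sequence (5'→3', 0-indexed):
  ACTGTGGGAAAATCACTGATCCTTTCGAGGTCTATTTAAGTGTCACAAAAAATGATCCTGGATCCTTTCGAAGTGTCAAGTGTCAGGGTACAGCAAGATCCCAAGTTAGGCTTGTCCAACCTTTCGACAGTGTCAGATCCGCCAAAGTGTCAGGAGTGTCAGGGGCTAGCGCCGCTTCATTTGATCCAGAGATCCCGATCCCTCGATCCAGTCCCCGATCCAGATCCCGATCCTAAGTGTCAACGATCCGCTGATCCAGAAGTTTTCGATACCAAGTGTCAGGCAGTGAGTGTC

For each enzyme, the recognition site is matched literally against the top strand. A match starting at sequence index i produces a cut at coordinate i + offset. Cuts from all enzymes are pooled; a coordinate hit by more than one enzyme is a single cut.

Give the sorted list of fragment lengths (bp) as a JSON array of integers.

Site scan:
  DwuX (GATCC, off=0): starts [17, 53, 60, 96, 135, 182, 190, 196, 204, 216, 222, 228, 244, 252] → cuts [17, 53, 60, 96, 135, 182, 190, 196, 204, 216, 222, 228, 244, 252]
  BxoI (TTTCGA, off=2): starts [22, 65, 121, 263] → cuts [24, 67, 123, 265]
  ZebIII (AGTGTCA, off=2): starts [38, 71, 78, 128, 145, 154, 235, 274, 288] → cuts [40, 73, 80, 130, 147, 156, 237, 276, 290]

All cut coordinates (distinct, sorted): [17, 24, 40, 53, 60, 67, 73, 80, 96, 123, 130, 135, 147, 156, 182, 190, 196, 204, 216, 222, 228, 237, 244, 252, 265, 276, 290]

Fragment lengths:
  17→24: 7 bp
  24→40: 16 bp
  40→53: 13 bp
  53→60: 7 bp
  60→67: 7 bp
  67→73: 6 bp
  73→80: 7 bp
  80→96: 16 bp
  96→123: 27 bp
  123→130: 7 bp
  130→135: 5 bp
  135→147: 12 bp
  147→156: 9 bp
  156→182: 26 bp
  182→190: 8 bp
  190→196: 6 bp
  196→204: 8 bp
  204→216: 12 bp
  216→222: 6 bp
  222→228: 6 bp
  228→237: 9 bp
  237→244: 7 bp
  244→252: 8 bp
  252→265: 13 bp
  265→276: 11 bp
  276→290: 14 bp
  290→17 (wrap): 294-290+17 = 21 bp

[5,6,6,6,6,7,7,7,7,7,7,8,8,8,9,9,11,12,12,13,13,14,16,16,21,26,27]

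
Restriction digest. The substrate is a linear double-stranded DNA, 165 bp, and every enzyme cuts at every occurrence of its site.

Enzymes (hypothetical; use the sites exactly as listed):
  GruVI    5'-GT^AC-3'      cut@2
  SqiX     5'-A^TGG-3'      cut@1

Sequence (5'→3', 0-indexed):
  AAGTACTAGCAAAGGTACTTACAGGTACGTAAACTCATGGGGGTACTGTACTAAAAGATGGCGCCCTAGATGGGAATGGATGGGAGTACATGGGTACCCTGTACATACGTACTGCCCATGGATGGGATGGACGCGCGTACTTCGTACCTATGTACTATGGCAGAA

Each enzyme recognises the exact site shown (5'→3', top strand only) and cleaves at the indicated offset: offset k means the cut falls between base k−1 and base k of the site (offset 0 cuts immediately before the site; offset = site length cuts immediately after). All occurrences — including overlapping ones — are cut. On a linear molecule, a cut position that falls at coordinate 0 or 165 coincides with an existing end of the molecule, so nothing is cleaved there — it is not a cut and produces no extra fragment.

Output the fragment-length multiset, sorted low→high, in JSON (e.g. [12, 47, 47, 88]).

Site scan:
  GruVI (GTAC, off=2): starts [2, 14, 24, 42, 47, 85, 93, 100, 108, 136, 143, 151] → cuts [4, 16, 26, 44, 49, 87, 95, 102, 110, 138, 145, 153]
  SqiX (ATGG, off=1): starts [36, 57, 69, 75, 79, 89, 117, 121, 126, 156] → cuts [37, 58, 70, 76, 80, 90, 118, 122, 127, 157]

Pooled cuts: [4, 16, 26, 37, 44, 49, 58, 70, 76, 80, 87, 90, 95, 102, 110, 118, 122, 127, 138, 145, 153, 157]

Fragment lengths:
  [0,4): 4 bp
  [4,16): 12 bp
  [16,26): 10 bp
  [26,37): 11 bp
  [37,44): 7 bp
  [44,49): 5 bp
  [49,58): 9 bp
  [58,70): 12 bp
  [70,76): 6 bp
  [76,80): 4 bp
  [80,87): 7 bp
  [87,90): 3 bp
  [90,95): 5 bp
  [95,102): 7 bp
  [102,110): 8 bp
  [110,118): 8 bp
  [118,122): 4 bp
  [122,127): 5 bp
  [127,138): 11 bp
  [138,145): 7 bp
  [145,153): 8 bp
  [153,157): 4 bp
  [157,165): 8 bp

[3,4,4,4,4,5,5,5,6,7,7,7,7,8,8,8,8,9,10,11,11,12,12]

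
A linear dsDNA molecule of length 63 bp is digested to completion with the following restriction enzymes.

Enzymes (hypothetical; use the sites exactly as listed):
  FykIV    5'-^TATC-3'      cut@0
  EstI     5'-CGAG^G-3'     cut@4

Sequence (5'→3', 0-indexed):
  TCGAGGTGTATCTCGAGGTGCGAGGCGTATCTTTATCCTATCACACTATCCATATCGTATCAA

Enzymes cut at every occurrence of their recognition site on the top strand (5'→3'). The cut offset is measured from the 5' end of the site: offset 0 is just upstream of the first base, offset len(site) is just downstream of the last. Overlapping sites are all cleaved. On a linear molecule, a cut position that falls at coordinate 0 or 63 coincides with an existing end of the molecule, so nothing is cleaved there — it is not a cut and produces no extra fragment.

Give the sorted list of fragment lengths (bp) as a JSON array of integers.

[3,3,5,5,5,6,6,6,7,8,9]

Per-enzyme occurrences:
  FykIV TATC/0: at [8, 27, 33, 38, 46, 52, 57] ⇒ [8, 27, 33, 38, 46, 52, 57]
  EstI CGAGG/4: at [1, 13, 20] ⇒ [5, 17, 24]

Pooled cuts: [5, 8, 17, 24, 27, 33, 38, 46, 52, 57]

Fragments:
  [0,5): 5 bp
  [5,8): 3 bp
  [8,17): 9 bp
  [17,24): 7 bp
  [24,27): 3 bp
  [27,33): 6 bp
  [33,38): 5 bp
  [38,46): 8 bp
  [46,52): 6 bp
  [52,57): 5 bp
  [57,63): 6 bp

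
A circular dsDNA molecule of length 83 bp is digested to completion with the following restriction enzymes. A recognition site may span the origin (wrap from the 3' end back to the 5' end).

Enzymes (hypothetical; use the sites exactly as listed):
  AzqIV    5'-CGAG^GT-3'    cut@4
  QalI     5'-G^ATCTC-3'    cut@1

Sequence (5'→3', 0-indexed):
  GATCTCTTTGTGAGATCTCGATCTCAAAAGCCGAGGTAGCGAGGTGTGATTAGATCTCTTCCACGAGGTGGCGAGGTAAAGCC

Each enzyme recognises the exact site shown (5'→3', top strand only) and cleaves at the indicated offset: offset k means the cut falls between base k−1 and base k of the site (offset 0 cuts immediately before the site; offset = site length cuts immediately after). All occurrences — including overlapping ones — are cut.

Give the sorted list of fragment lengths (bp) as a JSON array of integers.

[6,8,8,9,10,13,14,15]

Site scan:
  AzqIV CGAGGT/4: at [31, 39, 63, 71] ⇒ [35, 43, 67, 75]
  QalI GATCTC/1: at [0, 13, 19, 52] ⇒ [1, 14, 20, 53]

Pooled cuts: [1, 14, 20, 35, 43, 53, 67, 75]

Fragment lengths:
  1→14: 13 bp
  14→20: 6 bp
  20→35: 15 bp
  35→43: 8 bp
  43→53: 10 bp
  53→67: 14 bp
  67→75: 8 bp
  75→1 (wrap): 83-75+1 = 9 bp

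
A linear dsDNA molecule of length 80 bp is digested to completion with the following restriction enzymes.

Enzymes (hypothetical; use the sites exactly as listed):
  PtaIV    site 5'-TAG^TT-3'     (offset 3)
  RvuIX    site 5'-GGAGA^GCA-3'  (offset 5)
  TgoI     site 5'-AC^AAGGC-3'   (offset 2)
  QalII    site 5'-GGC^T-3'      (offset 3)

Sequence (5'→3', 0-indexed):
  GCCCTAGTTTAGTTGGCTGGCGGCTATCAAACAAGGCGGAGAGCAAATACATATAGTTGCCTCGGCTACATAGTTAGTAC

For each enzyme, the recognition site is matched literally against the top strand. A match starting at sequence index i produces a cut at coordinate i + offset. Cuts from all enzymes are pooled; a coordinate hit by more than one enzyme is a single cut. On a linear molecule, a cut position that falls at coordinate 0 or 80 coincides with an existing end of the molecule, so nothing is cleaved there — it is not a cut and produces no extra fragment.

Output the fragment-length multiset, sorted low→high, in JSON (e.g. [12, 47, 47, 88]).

[5,5,7,7,7,7,8,10,10,14]

Scan for sites:
  PtaIV TAGTT/3: at [4, 9, 53, 70] ⇒ [7, 12, 56, 73]
  RvuIX GGAGAGCA/5: at [37] ⇒ [42]
  TgoI ACAAGGC/2: at [30] ⇒ [32]
  QalII GGCT/3: at [14, 21, 63] ⇒ [17, 24, 66]

Pooled cuts: [7, 12, 17, 24, 32, 42, 56, 66, 73]

Fragments:
  [0,7): 7 bp
  [7,12): 5 bp
  [12,17): 5 bp
  [17,24): 7 bp
  [24,32): 8 bp
  [32,42): 10 bp
  [42,56): 14 bp
  [56,66): 10 bp
  [66,73): 7 bp
  [73,80): 7 bp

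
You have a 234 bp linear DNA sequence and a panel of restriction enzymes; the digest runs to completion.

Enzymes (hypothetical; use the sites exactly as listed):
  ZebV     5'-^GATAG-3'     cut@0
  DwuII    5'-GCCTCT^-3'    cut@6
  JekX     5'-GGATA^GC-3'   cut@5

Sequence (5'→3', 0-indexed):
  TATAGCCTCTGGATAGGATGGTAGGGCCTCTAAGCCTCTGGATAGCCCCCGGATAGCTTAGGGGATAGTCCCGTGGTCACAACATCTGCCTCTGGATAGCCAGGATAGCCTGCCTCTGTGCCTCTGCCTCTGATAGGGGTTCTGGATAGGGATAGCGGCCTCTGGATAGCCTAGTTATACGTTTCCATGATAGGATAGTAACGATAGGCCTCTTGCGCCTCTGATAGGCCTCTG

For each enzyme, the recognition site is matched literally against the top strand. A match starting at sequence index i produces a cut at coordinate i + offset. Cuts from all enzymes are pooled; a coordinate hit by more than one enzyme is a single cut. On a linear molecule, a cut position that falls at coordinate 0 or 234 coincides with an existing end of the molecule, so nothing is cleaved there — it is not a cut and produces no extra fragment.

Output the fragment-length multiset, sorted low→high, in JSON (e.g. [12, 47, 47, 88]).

[1,1,1,1,1,4,4,4,4,4,4,5,5,6,6,7,8,8,8,9,9,9,10,10,11,11,13,20,20,30]

Site scan:
  ZebV (GATAG, off=0): starts [11, 40, 51, 63, 94, 103, 131, 144, 150, 164, 188, 193, 202, 222] → cuts [11, 40, 51, 63, 94, 103, 131, 144, 150, 164, 188, 193, 202, 222]
  DwuII (GCCTCT, off=6): starts [4, 25, 33, 87, 111, 119, 125, 157, 207, 216, 227] → cuts [10, 31, 39, 93, 117, 125, 131, 163, 213, 222, 233]
  JekX (GGATAGC, off=5): starts [39, 50, 93, 102, 149, 163] → cuts [44, 55, 98, 107, 154, 168]

Pooled cuts: [10, 11, 31, 39, 40, 44, 51, 55, 63, 93, 94, 98, 103, 107, 117, 125, 131, 144, 150, 154, 163, 164, 168, 188, 193, 202, 213, 222, 233]

Fragments:
  [0,10): 10 bp
  [10,11): 1 bp
  [11,31): 20 bp
  [31,39): 8 bp
  [39,40): 1 bp
  [40,44): 4 bp
  [44,51): 7 bp
  [51,55): 4 bp
  [55,63): 8 bp
  [63,93): 30 bp
  [93,94): 1 bp
  [94,98): 4 bp
  [98,103): 5 bp
  [103,107): 4 bp
  [107,117): 10 bp
  [117,125): 8 bp
  [125,131): 6 bp
  [131,144): 13 bp
  [144,150): 6 bp
  [150,154): 4 bp
  [154,163): 9 bp
  [163,164): 1 bp
  [164,168): 4 bp
  [168,188): 20 bp
  [188,193): 5 bp
  [193,202): 9 bp
  [202,213): 11 bp
  [213,222): 9 bp
  [222,233): 11 bp
  [233,234): 1 bp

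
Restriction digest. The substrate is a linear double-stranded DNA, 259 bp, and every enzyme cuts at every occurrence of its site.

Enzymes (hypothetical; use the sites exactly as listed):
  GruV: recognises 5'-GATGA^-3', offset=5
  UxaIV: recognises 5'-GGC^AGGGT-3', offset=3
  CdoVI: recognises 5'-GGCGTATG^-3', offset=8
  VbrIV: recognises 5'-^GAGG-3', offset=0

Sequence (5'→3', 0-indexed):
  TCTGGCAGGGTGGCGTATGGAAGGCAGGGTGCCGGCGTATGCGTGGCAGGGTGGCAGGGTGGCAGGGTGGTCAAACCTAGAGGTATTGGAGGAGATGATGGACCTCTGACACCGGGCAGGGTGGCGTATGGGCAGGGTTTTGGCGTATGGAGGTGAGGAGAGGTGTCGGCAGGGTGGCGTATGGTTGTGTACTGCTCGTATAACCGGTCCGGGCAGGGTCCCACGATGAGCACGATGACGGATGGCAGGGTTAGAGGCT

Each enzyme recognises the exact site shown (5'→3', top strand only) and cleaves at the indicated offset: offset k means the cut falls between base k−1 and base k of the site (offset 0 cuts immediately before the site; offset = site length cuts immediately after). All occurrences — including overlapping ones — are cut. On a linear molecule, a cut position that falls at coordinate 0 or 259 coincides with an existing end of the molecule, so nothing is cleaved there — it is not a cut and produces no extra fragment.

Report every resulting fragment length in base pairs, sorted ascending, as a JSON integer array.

Per-enzyme occurrences:
  GruV GATGA/5: at [93, 224, 233] ⇒ [98, 229, 238]
  UxaIV GGCAGGGT/3: at [3, 22, 44, 52, 60, 114, 130, 167, 211, 243] ⇒ [6, 25, 47, 55, 63, 117, 133, 170, 214, 246]
  CdoVI GGCGTATG/8: at [11, 33, 122, 141, 175] ⇒ [19, 41, 130, 149, 183]
  VbrIV GAGG/0: at [79, 88, 149, 154, 159, 253] ⇒ [79, 88, 149, 154, 159, 253]

All cut coordinates (distinct, sorted): [6, 19, 25, 41, 47, 55, 63, 79, 88, 98, 117, 130, 133, 149, 154, 159, 170, 183, 214, 229, 238, 246, 253]

Fragments:
  [0,6): 6 bp
  [6,19): 13 bp
  [19,25): 6 bp
  [25,41): 16 bp
  [41,47): 6 bp
  [47,55): 8 bp
  [55,63): 8 bp
  [63,79): 16 bp
  [79,88): 9 bp
  [88,98): 10 bp
  [98,117): 19 bp
  [117,130): 13 bp
  [130,133): 3 bp
  [133,149): 16 bp
  [149,154): 5 bp
  [154,159): 5 bp
  [159,170): 11 bp
  [170,183): 13 bp
  [183,214): 31 bp
  [214,229): 15 bp
  [229,238): 9 bp
  [238,246): 8 bp
  [246,253): 7 bp
  [253,259): 6 bp

[3,5,5,6,6,6,6,7,8,8,8,9,9,10,11,13,13,13,15,16,16,16,19,31]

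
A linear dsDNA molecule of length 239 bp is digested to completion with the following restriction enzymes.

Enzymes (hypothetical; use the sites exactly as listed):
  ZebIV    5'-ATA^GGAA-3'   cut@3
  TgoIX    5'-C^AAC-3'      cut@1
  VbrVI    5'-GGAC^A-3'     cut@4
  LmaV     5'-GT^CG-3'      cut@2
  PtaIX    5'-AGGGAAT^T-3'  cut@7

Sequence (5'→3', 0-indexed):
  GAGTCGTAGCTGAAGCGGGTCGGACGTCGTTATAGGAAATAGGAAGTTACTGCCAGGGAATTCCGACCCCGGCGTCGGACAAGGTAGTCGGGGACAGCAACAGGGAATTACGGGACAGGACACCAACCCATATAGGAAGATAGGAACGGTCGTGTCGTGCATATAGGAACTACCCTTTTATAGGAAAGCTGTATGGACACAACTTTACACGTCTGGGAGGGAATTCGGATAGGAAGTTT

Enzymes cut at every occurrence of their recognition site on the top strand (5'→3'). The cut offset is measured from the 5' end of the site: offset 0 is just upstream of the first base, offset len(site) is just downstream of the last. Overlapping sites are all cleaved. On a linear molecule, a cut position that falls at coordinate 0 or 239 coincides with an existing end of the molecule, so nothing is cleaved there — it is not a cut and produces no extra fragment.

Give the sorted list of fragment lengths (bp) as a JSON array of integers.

[2,3,3,4,5,5,5,7,7,7,7,7,8,8,8,8,8,10,10,10,14,16,16,17,20,24]

Per-enzyme occurrences:
  ZebIV (ATAGGAA, off=3): starts [31, 38, 131, 139, 162, 179, 228] → cuts [34, 41, 134, 142, 165, 182, 231]
  TgoIX (CAAC, off=1): starts [97, 123, 199] → cuts [98, 124, 200]
  VbrVI (GGACA, off=4): starts [76, 91, 112, 117, 194] → cuts [80, 95, 116, 121, 198]
  LmaV (GTCG, off=2): starts [2, 18, 25, 73, 86, 148, 153] → cuts [4, 20, 27, 75, 88, 150, 155]
  PtaIX (AGGGAATT, off=7): starts [54, 101, 217] → cuts [61, 108, 224]

All cut coordinates (distinct, sorted): [4, 20, 27, 34, 41, 61, 75, 80, 88, 95, 98, 108, 116, 121, 124, 134, 142, 150, 155, 165, 182, 198, 200, 224, 231]

Fragment lengths:
  [0,4): 4 bp
  [4,20): 16 bp
  [20,27): 7 bp
  [27,34): 7 bp
  [34,41): 7 bp
  [41,61): 20 bp
  [61,75): 14 bp
  [75,80): 5 bp
  [80,88): 8 bp
  [88,95): 7 bp
  [95,98): 3 bp
  [98,108): 10 bp
  [108,116): 8 bp
  [116,121): 5 bp
  [121,124): 3 bp
  [124,134): 10 bp
  [134,142): 8 bp
  [142,150): 8 bp
  [150,155): 5 bp
  [155,165): 10 bp
  [165,182): 17 bp
  [182,198): 16 bp
  [198,200): 2 bp
  [200,224): 24 bp
  [224,231): 7 bp
  [231,239): 8 bp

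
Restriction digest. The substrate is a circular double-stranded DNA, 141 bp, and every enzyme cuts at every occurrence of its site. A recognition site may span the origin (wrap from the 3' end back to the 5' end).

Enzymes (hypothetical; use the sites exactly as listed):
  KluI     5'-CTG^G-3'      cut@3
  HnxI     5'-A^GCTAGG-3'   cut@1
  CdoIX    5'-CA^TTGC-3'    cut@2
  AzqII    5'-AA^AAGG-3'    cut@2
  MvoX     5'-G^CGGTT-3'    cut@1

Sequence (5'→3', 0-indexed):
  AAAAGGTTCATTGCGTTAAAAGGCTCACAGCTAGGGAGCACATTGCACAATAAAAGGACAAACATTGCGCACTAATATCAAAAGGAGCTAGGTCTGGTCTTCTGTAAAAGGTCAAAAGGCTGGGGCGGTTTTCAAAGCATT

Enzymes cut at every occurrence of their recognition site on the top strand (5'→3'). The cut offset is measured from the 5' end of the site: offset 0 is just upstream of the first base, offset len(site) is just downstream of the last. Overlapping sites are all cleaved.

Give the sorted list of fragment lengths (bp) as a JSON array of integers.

Per-enzyme occurrences:
  KluI CTGG/3: at [93, 119] ⇒ [96, 122]
  HnxI AGCTAGG/1: at [28, 85] ⇒ [29, 86]
  CdoIX CATTGC/2: at [8, 40, 62] ⇒ [10, 42, 64]
  AzqII AAAAGG/2: at [0, 17, 51, 79, 105, 113] ⇒ [2, 19, 53, 81, 107, 115]
  MvoX GCGGTT/1: at [124] ⇒ [125]

All cut coordinates (distinct, sorted): [2, 10, 19, 29, 42, 53, 64, 81, 86, 96, 107, 115, 122, 125]

Fragments:
  2→10: 8 bp
  10→19: 9 bp
  19→29: 10 bp
  29→42: 13 bp
  42→53: 11 bp
  53→64: 11 bp
  64→81: 17 bp
  81→86: 5 bp
  86→96: 10 bp
  96→107: 11 bp
  107→115: 8 bp
  115→122: 7 bp
  122→125: 3 bp
  125→2 (wrap): 141-125+2 = 18 bp

[3,5,7,8,8,9,10,10,11,11,11,13,17,18]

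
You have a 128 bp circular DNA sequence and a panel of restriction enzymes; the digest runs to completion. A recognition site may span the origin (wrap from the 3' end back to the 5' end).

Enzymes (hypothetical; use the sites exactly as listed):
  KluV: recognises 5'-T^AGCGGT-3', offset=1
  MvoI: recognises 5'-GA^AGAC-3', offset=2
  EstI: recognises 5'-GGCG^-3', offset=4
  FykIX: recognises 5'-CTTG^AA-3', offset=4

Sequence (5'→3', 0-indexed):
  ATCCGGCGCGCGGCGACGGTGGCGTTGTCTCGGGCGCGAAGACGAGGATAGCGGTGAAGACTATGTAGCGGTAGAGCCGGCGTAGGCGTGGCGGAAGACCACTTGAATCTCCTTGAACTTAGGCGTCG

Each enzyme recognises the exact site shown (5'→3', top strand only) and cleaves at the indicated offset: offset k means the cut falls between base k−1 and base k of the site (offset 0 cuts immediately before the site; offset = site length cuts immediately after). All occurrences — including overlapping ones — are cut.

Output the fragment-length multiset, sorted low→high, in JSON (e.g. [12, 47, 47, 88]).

Site scan:
  KluV TAGCGGT/1: at [48, 65] ⇒ [49, 66]
  MvoI GAAGAC/2: at [37, 55, 93] ⇒ [39, 57, 95]
  EstI GGCG/4: at [4, 11, 20, 32, 78, 84, 89, 121] ⇒ [8, 15, 24, 36, 82, 88, 93, 125]
  FykIX CTTGAA/4: at [101, 111] ⇒ [105, 115]

Pooled cuts: [8, 15, 24, 36, 39, 49, 57, 66, 82, 88, 93, 95, 105, 115, 125]

Fragments:
  8→15: 7 bp
  15→24: 9 bp
  24→36: 12 bp
  36→39: 3 bp
  39→49: 10 bp
  49→57: 8 bp
  57→66: 9 bp
  66→82: 16 bp
  82→88: 6 bp
  88→93: 5 bp
  93→95: 2 bp
  95→105: 10 bp
  105→115: 10 bp
  115→125: 10 bp
  125→8 (wrap): 128-125+8 = 11 bp

[2,3,5,6,7,8,9,9,10,10,10,10,11,12,16]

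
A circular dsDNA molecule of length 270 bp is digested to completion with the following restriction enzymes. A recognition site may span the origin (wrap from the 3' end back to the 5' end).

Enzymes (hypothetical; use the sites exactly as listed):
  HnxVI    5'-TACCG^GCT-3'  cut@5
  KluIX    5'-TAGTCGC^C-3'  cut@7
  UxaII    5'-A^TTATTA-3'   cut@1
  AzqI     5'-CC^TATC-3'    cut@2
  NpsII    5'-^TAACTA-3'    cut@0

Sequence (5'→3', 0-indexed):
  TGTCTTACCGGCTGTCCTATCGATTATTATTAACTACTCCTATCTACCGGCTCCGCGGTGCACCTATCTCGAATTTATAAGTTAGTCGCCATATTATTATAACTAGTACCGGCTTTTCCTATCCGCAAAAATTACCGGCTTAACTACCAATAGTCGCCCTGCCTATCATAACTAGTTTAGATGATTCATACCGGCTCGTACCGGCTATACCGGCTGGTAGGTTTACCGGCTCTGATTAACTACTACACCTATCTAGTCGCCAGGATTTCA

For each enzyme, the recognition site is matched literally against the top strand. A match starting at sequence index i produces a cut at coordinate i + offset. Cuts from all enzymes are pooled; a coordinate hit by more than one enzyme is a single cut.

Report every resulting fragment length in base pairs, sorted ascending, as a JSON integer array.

[3,3,4,4,5,6,6,6,7,8,8,9,9,10,10,11,12,13,15,16,17,18,20,25,25]

Scan for sites:
  HnxVI TACCGGCT/5: at [5, 44, 106, 132, 188, 198, 207, 223] ⇒ [10, 49, 111, 137, 193, 203, 212, 228]
  KluIX TAGTCGCC/7: at [82, 150, 253] ⇒ [89, 157, 260]
  UxaII ATTATTA/1: at [22, 25, 92] ⇒ [23, 26, 93]
  AzqI CCTATC/2: at [15, 38, 62, 117, 161, 247] ⇒ [17, 40, 64, 119, 163, 249]
  NpsII TAACTA/0: at [30, 99, 140, 168, 236] ⇒ [30, 99, 140, 168, 236]

All cut coordinates (distinct, sorted): [10, 17, 23, 26, 30, 40, 49, 64, 89, 93, 99, 111, 119, 137, 140, 157, 163, 168, 193, 203, 212, 228, 236, 249, 260]

Fragment lengths:
  10→17: 7 bp
  17→23: 6 bp
  23→26: 3 bp
  26→30: 4 bp
  30→40: 10 bp
  40→49: 9 bp
  49→64: 15 bp
  64→89: 25 bp
  89→93: 4 bp
  93→99: 6 bp
  99→111: 12 bp
  111→119: 8 bp
  119→137: 18 bp
  137→140: 3 bp
  140→157: 17 bp
  157→163: 6 bp
  163→168: 5 bp
  168→193: 25 bp
  193→203: 10 bp
  203→212: 9 bp
  212→228: 16 bp
  228→236: 8 bp
  236→249: 13 bp
  249→260: 11 bp
  260→10 (wrap): 270-260+10 = 20 bp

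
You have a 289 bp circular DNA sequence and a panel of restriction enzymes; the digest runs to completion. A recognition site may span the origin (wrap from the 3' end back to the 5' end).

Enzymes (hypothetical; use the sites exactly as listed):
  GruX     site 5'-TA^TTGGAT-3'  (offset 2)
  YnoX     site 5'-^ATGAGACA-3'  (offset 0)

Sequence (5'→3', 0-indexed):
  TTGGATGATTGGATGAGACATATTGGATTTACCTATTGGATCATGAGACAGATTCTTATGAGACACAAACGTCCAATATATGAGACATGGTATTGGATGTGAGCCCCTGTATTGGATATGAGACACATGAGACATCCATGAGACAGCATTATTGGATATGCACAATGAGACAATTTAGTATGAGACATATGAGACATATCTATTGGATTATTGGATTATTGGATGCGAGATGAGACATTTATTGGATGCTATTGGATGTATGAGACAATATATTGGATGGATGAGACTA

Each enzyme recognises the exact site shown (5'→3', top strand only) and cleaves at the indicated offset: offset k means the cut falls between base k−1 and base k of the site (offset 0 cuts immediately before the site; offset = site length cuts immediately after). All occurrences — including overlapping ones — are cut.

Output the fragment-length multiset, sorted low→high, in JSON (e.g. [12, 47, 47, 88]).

Per-enzyme occurrences:
  GruX TATTGGAT/2: at [20, 33, 90, 109, 149, 200, 208, 216, 239, 249, 270, 287] ⇒ [0, 22, 35, 92, 111, 151, 202, 210, 218, 241, 251, 272]
  YnoX ATGAGACA/0: at [12, 42, 57, 79, 117, 126, 137, 164, 179, 188, 229, 259] ⇒ [12, 42, 57, 79, 117, 126, 137, 164, 179, 188, 229, 259]

All cut coordinates (distinct, sorted): [0, 12, 22, 35, 42, 57, 79, 92, 111, 117, 126, 137, 151, 164, 179, 188, 202, 210, 218, 229, 241, 251, 259, 272]

Fragment lengths:
  0→12: 12 bp
  12→22: 10 bp
  22→35: 13 bp
  35→42: 7 bp
  42→57: 15 bp
  57→79: 22 bp
  79→92: 13 bp
  92→111: 19 bp
  111→117: 6 bp
  117→126: 9 bp
  126→137: 11 bp
  137→151: 14 bp
  151→164: 13 bp
  164→179: 15 bp
  179→188: 9 bp
  188→202: 14 bp
  202→210: 8 bp
  210→218: 8 bp
  218→229: 11 bp
  229→241: 12 bp
  241→251: 10 bp
  251→259: 8 bp
  259→272: 13 bp
  272→0 (wrap): 289-272+0 = 17 bp

[6,7,8,8,8,9,9,10,10,11,11,12,12,13,13,13,13,14,14,15,15,17,19,22]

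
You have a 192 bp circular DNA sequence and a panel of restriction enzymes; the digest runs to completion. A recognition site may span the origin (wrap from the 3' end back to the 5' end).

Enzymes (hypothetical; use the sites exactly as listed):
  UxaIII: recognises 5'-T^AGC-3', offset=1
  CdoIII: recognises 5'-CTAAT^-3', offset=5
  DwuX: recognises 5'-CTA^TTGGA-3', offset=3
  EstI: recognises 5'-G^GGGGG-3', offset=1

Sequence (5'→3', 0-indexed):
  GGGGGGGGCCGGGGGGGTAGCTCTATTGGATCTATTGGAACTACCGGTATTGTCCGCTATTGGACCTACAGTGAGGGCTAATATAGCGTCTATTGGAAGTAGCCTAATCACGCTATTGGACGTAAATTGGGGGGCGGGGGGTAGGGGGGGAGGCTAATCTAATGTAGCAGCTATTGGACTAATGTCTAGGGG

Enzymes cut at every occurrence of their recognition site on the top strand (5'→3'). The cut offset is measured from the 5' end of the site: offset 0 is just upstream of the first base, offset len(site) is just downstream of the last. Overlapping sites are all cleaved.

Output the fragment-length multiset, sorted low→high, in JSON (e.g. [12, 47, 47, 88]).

Site scan:
  UxaIII TAGC/1: at [17, 83, 99, 164] ⇒ [18, 84, 100, 165]
  CdoIII CTAAT/5: at [77, 103, 153, 158, 178] ⇒ [82, 108, 158, 163, 183]
  DwuX CTATTGGA/3: at [22, 31, 56, 89, 112, 170] ⇒ [25, 34, 59, 92, 115, 173]
  EstI GGGGGG/1: at [0, 1, 2, 10, 11, 128, 135, 143, 144, 188, 189, 190, 191] ⇒ [0, 1, 2, 3, 11, 12, 129, 136, 144, 145, 189, 190, 191]

Pooled cuts: [0, 1, 2, 3, 11, 12, 18, 25, 34, 59, 82, 84, 92, 100, 108, 115, 129, 136, 144, 145, 158, 163, 165, 173, 183, 189, 190, 191]

Fragment lengths:
  0→1: 1 bp
  1→2: 1 bp
  2→3: 1 bp
  3→11: 8 bp
  11→12: 1 bp
  12→18: 6 bp
  18→25: 7 bp
  25→34: 9 bp
  34→59: 25 bp
  59→82: 23 bp
  82→84: 2 bp
  84→92: 8 bp
  92→100: 8 bp
  100→108: 8 bp
  108→115: 7 bp
  115→129: 14 bp
  129→136: 7 bp
  136→144: 8 bp
  144→145: 1 bp
  145→158: 13 bp
  158→163: 5 bp
  163→165: 2 bp
  165→173: 8 bp
  173→183: 10 bp
  183→189: 6 bp
  189→190: 1 bp
  190→191: 1 bp
  191→0 (wrap): 192-191+0 = 1 bp

[1,1,1,1,1,1,1,1,2,2,5,6,6,7,7,7,8,8,8,8,8,8,9,10,13,14,23,25]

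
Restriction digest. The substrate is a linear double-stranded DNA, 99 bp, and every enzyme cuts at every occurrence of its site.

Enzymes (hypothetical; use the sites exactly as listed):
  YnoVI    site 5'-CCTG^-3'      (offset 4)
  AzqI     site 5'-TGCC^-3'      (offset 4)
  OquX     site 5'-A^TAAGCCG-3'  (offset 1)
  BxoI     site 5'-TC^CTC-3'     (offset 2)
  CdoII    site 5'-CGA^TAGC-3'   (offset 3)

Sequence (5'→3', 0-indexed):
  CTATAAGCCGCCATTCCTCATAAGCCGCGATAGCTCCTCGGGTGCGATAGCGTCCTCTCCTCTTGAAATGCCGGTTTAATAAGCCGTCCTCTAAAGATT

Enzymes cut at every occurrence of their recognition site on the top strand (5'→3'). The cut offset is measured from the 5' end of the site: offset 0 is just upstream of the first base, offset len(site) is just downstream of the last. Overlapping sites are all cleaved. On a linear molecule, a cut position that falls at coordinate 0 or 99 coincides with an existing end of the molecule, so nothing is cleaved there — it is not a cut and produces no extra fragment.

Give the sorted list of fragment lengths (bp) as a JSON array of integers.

[3,4,5,6,7,7,9,10,11,11,13,13]

Per-enzyme occurrences:
  YnoVI (CCTG, off=4): no sites
  AzqI TGCC/4: at [68] ⇒ [72]
  OquX ATAAGCCG/1: at [2, 19, 78] ⇒ [3, 20, 79]
  BxoI TCCTC/2: at [14, 34, 52, 57, 86] ⇒ [16, 36, 54, 59, 88]
  CdoII CGATAGC/3: at [27, 44] ⇒ [30, 47]

All cut coordinates (distinct, sorted): [3, 16, 20, 30, 36, 47, 54, 59, 72, 79, 88]

Fragments:
  [0,3): 3 bp
  [3,16): 13 bp
  [16,20): 4 bp
  [20,30): 10 bp
  [30,36): 6 bp
  [36,47): 11 bp
  [47,54): 7 bp
  [54,59): 5 bp
  [59,72): 13 bp
  [72,79): 7 bp
  [79,88): 9 bp
  [88,99): 11 bp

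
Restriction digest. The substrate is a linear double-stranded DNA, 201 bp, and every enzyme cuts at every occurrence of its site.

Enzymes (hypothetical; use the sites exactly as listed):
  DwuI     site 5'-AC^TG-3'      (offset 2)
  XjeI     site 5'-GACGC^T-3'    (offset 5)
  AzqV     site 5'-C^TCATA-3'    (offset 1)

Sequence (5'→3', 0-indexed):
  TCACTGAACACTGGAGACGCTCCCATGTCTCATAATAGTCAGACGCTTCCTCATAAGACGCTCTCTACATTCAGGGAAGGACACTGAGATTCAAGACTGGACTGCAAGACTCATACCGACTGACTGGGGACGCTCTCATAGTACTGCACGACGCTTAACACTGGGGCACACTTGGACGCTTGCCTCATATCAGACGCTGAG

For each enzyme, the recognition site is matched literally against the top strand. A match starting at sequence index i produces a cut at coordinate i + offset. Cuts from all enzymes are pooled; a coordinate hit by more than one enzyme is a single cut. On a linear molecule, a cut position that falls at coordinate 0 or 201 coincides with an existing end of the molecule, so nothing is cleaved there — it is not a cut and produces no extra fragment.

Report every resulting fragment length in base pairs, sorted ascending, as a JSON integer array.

Scan for sites:
  DwuI (ACTG, off=2): starts [2, 9, 82, 95, 100, 118, 122, 142, 159] → cuts [4, 11, 84, 97, 102, 120, 124, 144, 161]
  XjeI (GACGCT, off=5): starts [15, 41, 56, 128, 149, 174, 192] → cuts [20, 46, 61, 133, 154, 179, 197]
  AzqV (CTCATA, off=1): starts [28, 49, 109, 134, 183] → cuts [29, 50, 110, 135, 184]

Pooled cuts: [4, 11, 20, 29, 46, 50, 61, 84, 97, 102, 110, 120, 124, 133, 135, 144, 154, 161, 179, 184, 197]

Fragment lengths:
  [0,4): 4 bp
  [4,11): 7 bp
  [11,20): 9 bp
  [20,29): 9 bp
  [29,46): 17 bp
  [46,50): 4 bp
  [50,61): 11 bp
  [61,84): 23 bp
  [84,97): 13 bp
  [97,102): 5 bp
  [102,110): 8 bp
  [110,120): 10 bp
  [120,124): 4 bp
  [124,133): 9 bp
  [133,135): 2 bp
  [135,144): 9 bp
  [144,154): 10 bp
  [154,161): 7 bp
  [161,179): 18 bp
  [179,184): 5 bp
  [184,197): 13 bp
  [197,201): 4 bp

[2,4,4,4,4,5,5,7,7,8,9,9,9,9,10,10,11,13,13,17,18,23]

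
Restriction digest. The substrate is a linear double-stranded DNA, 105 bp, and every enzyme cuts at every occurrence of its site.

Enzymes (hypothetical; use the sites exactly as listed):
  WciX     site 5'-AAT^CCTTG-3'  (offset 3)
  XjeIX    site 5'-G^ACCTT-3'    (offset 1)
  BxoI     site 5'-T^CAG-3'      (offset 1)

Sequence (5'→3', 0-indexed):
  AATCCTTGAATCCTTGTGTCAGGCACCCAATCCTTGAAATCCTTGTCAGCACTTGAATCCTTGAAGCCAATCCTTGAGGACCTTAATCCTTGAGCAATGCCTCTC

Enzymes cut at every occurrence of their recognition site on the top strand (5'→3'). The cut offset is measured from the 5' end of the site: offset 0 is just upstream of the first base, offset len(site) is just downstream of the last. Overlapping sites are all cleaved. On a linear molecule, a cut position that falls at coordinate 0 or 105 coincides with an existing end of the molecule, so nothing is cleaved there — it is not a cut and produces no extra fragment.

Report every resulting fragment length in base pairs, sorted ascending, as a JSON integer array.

Per-enzyme occurrences:
  WciX (AATCCTTG, off=3): starts [0, 8, 28, 37, 55, 68, 84] → cuts [3, 11, 31, 40, 58, 71, 87]
  XjeIX (GACCTT, off=1): starts [78] → cuts [79]
  BxoI (TCAG, off=1): starts [18, 45] → cuts [19, 46]

All cut coordinates (distinct, sorted): [3, 11, 19, 31, 40, 46, 58, 71, 79, 87]

Fragment lengths:
  [0,3): 3 bp
  [3,11): 8 bp
  [11,19): 8 bp
  [19,31): 12 bp
  [31,40): 9 bp
  [40,46): 6 bp
  [46,58): 12 bp
  [58,71): 13 bp
  [71,79): 8 bp
  [79,87): 8 bp
  [87,105): 18 bp

[3,6,8,8,8,8,9,12,12,13,18]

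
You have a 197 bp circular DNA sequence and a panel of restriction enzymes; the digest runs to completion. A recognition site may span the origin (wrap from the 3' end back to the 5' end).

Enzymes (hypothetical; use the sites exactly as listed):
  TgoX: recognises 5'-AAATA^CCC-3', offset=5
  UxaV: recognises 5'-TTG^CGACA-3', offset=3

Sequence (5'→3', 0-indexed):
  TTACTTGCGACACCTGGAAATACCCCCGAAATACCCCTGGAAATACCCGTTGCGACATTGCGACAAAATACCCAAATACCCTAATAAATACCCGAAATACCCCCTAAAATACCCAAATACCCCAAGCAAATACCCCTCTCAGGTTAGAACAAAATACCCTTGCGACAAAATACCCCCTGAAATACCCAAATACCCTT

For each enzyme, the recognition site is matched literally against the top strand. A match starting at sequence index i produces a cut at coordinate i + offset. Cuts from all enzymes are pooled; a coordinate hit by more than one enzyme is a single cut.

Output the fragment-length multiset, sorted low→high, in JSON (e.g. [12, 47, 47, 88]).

[6,7,8,8,8,8,9,10,10,11,12,12,12,12,12,13,15,24]

Site scan:
  TgoX (AAATACCC, off=5): starts [17, 28, 40, 65, 73, 85, 94, 106, 114, 127, 151, 167, 179, 187] → cuts [22, 33, 45, 70, 78, 90, 99, 111, 119, 132, 156, 172, 184, 192]
  UxaV (TTGCGACA, off=3): starts [4, 49, 57, 159] → cuts [7, 52, 60, 162]

Pooled cuts: [7, 22, 33, 45, 52, 60, 70, 78, 90, 99, 111, 119, 132, 156, 162, 172, 184, 192]

Fragment lengths:
  7→22: 15 bp
  22→33: 11 bp
  33→45: 12 bp
  45→52: 7 bp
  52→60: 8 bp
  60→70: 10 bp
  70→78: 8 bp
  78→90: 12 bp
  90→99: 9 bp
  99→111: 12 bp
  111→119: 8 bp
  119→132: 13 bp
  132→156: 24 bp
  156→162: 6 bp
  162→172: 10 bp
  172→184: 12 bp
  184→192: 8 bp
  192→7 (wrap): 197-192+7 = 12 bp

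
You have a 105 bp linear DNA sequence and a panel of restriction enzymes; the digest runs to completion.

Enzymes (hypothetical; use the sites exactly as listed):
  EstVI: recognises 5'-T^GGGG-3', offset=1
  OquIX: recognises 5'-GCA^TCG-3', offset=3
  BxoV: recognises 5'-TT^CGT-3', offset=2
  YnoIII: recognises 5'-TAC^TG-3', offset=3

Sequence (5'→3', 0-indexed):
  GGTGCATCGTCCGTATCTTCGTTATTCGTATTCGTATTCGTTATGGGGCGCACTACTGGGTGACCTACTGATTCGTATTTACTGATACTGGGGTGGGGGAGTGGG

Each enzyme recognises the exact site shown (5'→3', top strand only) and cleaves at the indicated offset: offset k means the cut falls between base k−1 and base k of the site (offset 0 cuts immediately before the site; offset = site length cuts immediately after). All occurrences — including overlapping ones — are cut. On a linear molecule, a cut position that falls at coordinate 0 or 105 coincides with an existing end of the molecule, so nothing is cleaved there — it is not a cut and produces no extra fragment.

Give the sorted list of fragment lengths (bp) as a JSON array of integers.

Per-enzyme occurrences:
  EstVI TGGGG/1: at [43, 88, 93] ⇒ [44, 89, 94]
  OquIX GCATCG/3: at [3] ⇒ [6]
  BxoV TTCGT/2: at [17, 24, 30, 36, 71] ⇒ [19, 26, 32, 38, 73]
  YnoIII TACTG/3: at [53, 65, 79, 85] ⇒ [56, 68, 82, 88]

All cut coordinates (distinct, sorted): [6, 19, 26, 32, 38, 44, 56, 68, 73, 82, 88, 89, 94]

Fragment lengths:
  [0,6): 6 bp
  [6,19): 13 bp
  [19,26): 7 bp
  [26,32): 6 bp
  [32,38): 6 bp
  [38,44): 6 bp
  [44,56): 12 bp
  [56,68): 12 bp
  [68,73): 5 bp
  [73,82): 9 bp
  [82,88): 6 bp
  [88,89): 1 bp
  [89,94): 5 bp
  [94,105): 11 bp

[1,5,5,6,6,6,6,6,7,9,11,12,12,13]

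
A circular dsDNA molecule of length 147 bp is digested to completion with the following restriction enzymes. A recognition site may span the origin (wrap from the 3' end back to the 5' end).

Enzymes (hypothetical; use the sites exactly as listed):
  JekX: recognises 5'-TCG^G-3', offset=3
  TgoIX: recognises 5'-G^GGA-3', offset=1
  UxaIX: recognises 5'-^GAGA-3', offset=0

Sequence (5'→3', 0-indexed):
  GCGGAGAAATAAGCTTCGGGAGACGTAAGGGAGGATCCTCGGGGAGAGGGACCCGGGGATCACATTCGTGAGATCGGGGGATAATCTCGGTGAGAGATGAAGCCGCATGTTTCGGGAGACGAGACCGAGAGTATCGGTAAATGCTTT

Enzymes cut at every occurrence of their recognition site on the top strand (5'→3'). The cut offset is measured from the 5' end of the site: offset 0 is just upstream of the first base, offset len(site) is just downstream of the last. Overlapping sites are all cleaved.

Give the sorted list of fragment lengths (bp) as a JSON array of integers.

Site scan:
  JekX TCGG/3: at [15, 38, 73, 86, 111, 133] ⇒ [18, 41, 76, 89, 114, 136]
  TgoIX GGGA/1: at [17, 28, 41, 47, 55, 77, 113] ⇒ [18, 29, 42, 48, 56, 78, 114]
  UxaIX GAGA/0: at [3, 19, 43, 69, 91, 93, 115, 120, 126] ⇒ [3, 19, 43, 69, 91, 93, 115, 120, 126]

Pooled cuts: [3, 18, 19, 29, 41, 42, 43, 48, 56, 69, 76, 78, 89, 91, 93, 114, 115, 120, 126, 136]

Fragments:
  3→18: 15 bp
  18→19: 1 bp
  19→29: 10 bp
  29→41: 12 bp
  41→42: 1 bp
  42→43: 1 bp
  43→48: 5 bp
  48→56: 8 bp
  56→69: 13 bp
  69→76: 7 bp
  76→78: 2 bp
  78→89: 11 bp
  89→91: 2 bp
  91→93: 2 bp
  93→114: 21 bp
  114→115: 1 bp
  115→120: 5 bp
  120→126: 6 bp
  126→136: 10 bp
  136→3 (wrap): 147-136+3 = 14 bp

[1,1,1,1,2,2,2,5,5,6,7,8,10,10,11,12,13,14,15,21]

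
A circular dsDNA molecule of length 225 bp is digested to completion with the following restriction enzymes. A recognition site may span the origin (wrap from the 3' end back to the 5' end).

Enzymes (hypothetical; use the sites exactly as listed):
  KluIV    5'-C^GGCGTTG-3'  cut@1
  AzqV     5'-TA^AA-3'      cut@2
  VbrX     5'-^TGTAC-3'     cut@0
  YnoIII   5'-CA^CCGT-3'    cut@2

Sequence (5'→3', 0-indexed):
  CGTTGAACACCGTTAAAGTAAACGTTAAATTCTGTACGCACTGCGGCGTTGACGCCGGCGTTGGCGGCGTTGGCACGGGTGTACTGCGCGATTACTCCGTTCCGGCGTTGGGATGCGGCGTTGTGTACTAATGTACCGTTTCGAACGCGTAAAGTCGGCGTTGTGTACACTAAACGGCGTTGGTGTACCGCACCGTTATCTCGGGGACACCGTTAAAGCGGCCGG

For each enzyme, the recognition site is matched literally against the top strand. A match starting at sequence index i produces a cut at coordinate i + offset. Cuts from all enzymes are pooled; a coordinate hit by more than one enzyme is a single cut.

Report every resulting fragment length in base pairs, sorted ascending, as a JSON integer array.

[3,5,5,5,6,6,7,7,7,8,8,8,9,9,9,11,12,12,13,14,17,20,24]

Per-enzyme occurrences:
  KluIV (CGGCGTTG, off=1): starts [43, 55, 64, 102, 115, 155, 174, 222] → cuts [44, 56, 65, 103, 116, 156, 175, 223]
  AzqV (TAAA, off=2): starts [13, 18, 25, 149, 170, 213] → cuts [15, 20, 27, 151, 172, 215]
  VbrX (TGTAC, off=0): starts [32, 79, 123, 131, 163, 183] → cuts [32, 79, 123, 131, 163, 183]
  YnoIII (CACCGT, off=2): starts [7, 190, 207] → cuts [9, 192, 209]

All cut coordinates (distinct, sorted): [9, 15, 20, 27, 32, 44, 56, 65, 79, 103, 116, 123, 131, 151, 156, 163, 172, 175, 183, 192, 209, 215, 223]

Fragments:
  9→15: 6 bp
  15→20: 5 bp
  20→27: 7 bp
  27→32: 5 bp
  32→44: 12 bp
  44→56: 12 bp
  56→65: 9 bp
  65→79: 14 bp
  79→103: 24 bp
  103→116: 13 bp
  116→123: 7 bp
  123→131: 8 bp
  131→151: 20 bp
  151→156: 5 bp
  156→163: 7 bp
  163→172: 9 bp
  172→175: 3 bp
  175→183: 8 bp
  183→192: 9 bp
  192→209: 17 bp
  209→215: 6 bp
  215→223: 8 bp
  223→9 (wrap): 225-223+9 = 11 bp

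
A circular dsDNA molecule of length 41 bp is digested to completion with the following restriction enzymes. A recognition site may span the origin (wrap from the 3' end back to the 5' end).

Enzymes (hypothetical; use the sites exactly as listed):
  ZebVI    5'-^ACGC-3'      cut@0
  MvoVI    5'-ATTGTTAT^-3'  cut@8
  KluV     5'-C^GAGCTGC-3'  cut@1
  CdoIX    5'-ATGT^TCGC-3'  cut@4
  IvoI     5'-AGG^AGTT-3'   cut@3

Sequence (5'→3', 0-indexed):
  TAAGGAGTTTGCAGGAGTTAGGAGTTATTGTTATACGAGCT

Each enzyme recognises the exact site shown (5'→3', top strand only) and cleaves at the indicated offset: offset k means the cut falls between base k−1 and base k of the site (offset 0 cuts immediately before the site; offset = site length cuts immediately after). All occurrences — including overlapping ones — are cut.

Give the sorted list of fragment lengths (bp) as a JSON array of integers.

[7,10,12,12]

Site scan:
  ZebVI (ACGC, off=0): no sites
  MvoVI ATTGTTAT/8: at [26] ⇒ [34]
  KluV (CGAGCTGC, off=1): no sites
  CdoIX (ATGTTCGC, off=4): no sites
  IvoI AGGAGTT/3: at [2, 12, 19] ⇒ [5, 15, 22]

Pooled cuts: [5, 15, 22, 34]

Fragments:
  5→15: 10 bp
  15→22: 7 bp
  22→34: 12 bp
  34→5 (wrap): 41-34+5 = 12 bp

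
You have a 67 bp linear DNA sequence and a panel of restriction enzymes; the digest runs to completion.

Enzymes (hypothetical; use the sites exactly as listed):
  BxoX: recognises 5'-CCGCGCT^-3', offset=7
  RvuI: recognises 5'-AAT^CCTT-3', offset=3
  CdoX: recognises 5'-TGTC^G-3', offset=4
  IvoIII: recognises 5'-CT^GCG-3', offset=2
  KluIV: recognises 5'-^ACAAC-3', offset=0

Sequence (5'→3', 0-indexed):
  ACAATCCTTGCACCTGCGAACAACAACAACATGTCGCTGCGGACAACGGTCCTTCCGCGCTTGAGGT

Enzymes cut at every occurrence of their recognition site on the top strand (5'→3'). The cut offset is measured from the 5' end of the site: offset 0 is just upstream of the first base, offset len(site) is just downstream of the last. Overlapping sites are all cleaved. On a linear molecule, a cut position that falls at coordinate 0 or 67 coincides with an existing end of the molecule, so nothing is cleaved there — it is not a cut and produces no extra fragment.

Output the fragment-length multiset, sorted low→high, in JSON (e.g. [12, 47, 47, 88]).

[3,3,3,4,4,5,6,10,10,19]

Site scan:
  BxoX (CCGCGCT, off=7): starts [54] → cuts [61]
  RvuI (AATCCTT, off=3): starts [2] → cuts [5]
  CdoX (TGTCG, off=4): starts [31] → cuts [35]
  IvoIII (CTGCG, off=2): starts [13, 36] → cuts [15, 38]
  KluIV (ACAAC, off=0): starts [19, 22, 25, 42] → cuts [19, 22, 25, 42]

All cut coordinates (distinct, sorted): [5, 15, 19, 22, 25, 35, 38, 42, 61]

Fragment lengths:
  [0,5): 5 bp
  [5,15): 10 bp
  [15,19): 4 bp
  [19,22): 3 bp
  [22,25): 3 bp
  [25,35): 10 bp
  [35,38): 3 bp
  [38,42): 4 bp
  [42,61): 19 bp
  [61,67): 6 bp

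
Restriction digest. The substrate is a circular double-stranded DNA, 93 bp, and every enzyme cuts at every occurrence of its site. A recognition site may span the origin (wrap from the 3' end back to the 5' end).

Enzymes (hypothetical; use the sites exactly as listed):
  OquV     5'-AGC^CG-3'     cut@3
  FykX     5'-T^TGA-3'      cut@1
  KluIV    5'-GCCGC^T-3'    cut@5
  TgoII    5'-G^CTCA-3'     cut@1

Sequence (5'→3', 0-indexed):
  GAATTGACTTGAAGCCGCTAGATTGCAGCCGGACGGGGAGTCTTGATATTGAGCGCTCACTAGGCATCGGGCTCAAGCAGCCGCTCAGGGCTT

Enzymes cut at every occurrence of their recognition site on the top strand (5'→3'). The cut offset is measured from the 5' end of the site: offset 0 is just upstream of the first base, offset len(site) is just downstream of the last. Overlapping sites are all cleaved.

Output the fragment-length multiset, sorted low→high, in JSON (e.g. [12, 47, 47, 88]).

Site scan:
  OquV AGCCG/3: at [12, 26, 78] ⇒ [15, 29, 81]
  FykX TTGA/1: at [3, 8, 42, 48, 91] ⇒ [4, 9, 43, 49, 92]
  KluIV GCCGCT/5: at [13, 79] ⇒ [18, 84]
  TgoII GCTCA/1: at [54, 70, 82] ⇒ [55, 71, 83]

Pooled cuts: [4, 9, 15, 18, 29, 43, 49, 55, 71, 81, 83, 84, 92]

Fragment lengths:
  4→9: 5 bp
  9→15: 6 bp
  15→18: 3 bp
  18→29: 11 bp
  29→43: 14 bp
  43→49: 6 bp
  49→55: 6 bp
  55→71: 16 bp
  71→81: 10 bp
  81→83: 2 bp
  83→84: 1 bp
  84→92: 8 bp
  92→4 (wrap): 93-92+4 = 5 bp

[1,2,3,5,5,6,6,6,8,10,11,14,16]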